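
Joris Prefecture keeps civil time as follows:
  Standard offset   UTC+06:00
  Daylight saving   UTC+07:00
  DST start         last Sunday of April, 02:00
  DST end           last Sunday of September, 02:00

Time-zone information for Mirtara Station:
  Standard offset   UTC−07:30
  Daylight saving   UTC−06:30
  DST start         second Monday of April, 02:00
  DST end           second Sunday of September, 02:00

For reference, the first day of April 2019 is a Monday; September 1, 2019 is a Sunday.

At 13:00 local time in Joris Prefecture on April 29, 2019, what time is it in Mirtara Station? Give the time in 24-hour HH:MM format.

1 April 2019 is a Monday, so Sundays fall on 7, 14, 21, 28; the last is April 28.
1 September 2019 is a Sunday, so Sundays fall on 1, 8, 15, 22, 29; the last is September 29.
April 29, 2019 lies within the daylight-saving period (28 April – 29 September), so Joris Prefecture is on daylight time, UTC+07:00.
13:00 Joris Prefecture − 7h = 06:00 UTC.
1 April 2019 is a Monday, so the first Monday is April 1 and the second is April 8.
1 September 2019 is a Sunday, so the first Sunday is September 1 and the second is September 8.
At the standard offset (UTC−07:30), 06:00 UTC − 7h30m = 22:30 Mirtara Station standard time (rolling into the previous day, 28 April 2019).
Daylight saving runs 8 April – 8 September; the standard-time date in Mirtara Station, April 28, 2019, is inside that window, so Mirtara Station is at UTC−06:30.
06:00 UTC − 6h30m = 23:30 Mirtara Station (rolling into the previous day, 28 April 2019).

23:30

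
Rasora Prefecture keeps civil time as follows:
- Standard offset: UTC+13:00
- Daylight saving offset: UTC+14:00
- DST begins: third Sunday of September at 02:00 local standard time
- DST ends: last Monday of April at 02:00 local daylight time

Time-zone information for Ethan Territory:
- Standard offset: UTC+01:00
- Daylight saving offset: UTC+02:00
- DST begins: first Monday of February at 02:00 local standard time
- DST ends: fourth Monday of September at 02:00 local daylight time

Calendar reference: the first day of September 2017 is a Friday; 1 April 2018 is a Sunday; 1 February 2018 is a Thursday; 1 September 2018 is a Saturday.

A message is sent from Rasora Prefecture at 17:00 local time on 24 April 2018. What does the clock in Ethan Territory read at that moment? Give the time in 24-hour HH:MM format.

05:00

1 September 2017 is a Friday, so the first Sunday is September 3 and the third is September 17.
1 April 2018 is a Sunday, so Mondays fall on 2, 9, 16, 23, 30; the last is April 30.
24 April 2018 falls between 17 September 2017 and 30 April 2018, so daylight saving is in effect and Rasora Prefecture is at UTC+14:00.
17:00 Rasora Prefecture − 14h = 03:00 UTC.
1 February 2018 is a Thursday, so the first Monday is February 5.
1 September 2018 is a Saturday, so the first Monday is September 3 and the fourth is September 24.
At the standard offset (UTC+01:00), 03:00 UTC + 1h = 04:00 Ethan Territory standard time.
Daylight saving runs 5 February – 24 September; the standard-time date in Ethan Territory, 24 April 2018, is inside that window, so Ethan Territory is at UTC+02:00.
03:00 UTC + 2h = 05:00 Ethan Territory.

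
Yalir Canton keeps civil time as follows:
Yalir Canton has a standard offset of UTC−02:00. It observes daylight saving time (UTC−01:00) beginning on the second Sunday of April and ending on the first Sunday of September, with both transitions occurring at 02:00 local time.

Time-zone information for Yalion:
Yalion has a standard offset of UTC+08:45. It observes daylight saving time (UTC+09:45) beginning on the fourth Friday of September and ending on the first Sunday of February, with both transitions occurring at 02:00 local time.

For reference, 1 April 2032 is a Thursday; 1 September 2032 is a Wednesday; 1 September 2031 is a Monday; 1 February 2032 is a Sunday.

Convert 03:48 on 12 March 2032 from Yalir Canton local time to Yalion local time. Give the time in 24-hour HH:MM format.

14:33

1 April 2032 is a Thursday, so the first Sunday is April 4 and the second is April 11.
1 September 2032 is a Wednesday, so the first Sunday is September 5.
Daylight saving runs 11 April – 5 September; 12 March 2032 is outside that window, so Yalir Canton is on standard time at UTC−02:00.
03:48 Yalir Canton + 2h = 05:48 UTC.
1 September 2031 is a Monday, so the first Friday is September 5 and the fourth is September 26.
1 February 2032 is a Sunday, so the first Sunday is February 1.
At the standard offset (UTC+08:45), 05:48 UTC + 8h45m = 14:33 Yalion standard time.
The standard-time date in Yalion, 12 March 2032, is outside the daylight-saving period (26 September 2031 – 1 February 2032), so Yalion is on standard time, UTC+08:45.
05:48 UTC + 8h45m = 14:33 Yalion.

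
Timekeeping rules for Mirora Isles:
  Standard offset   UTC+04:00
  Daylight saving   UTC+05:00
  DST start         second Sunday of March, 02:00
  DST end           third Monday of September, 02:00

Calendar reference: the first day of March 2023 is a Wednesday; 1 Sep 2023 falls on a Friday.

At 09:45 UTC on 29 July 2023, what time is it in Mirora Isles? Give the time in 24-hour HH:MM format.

1 March 2023 is a Wednesday, so the first Sunday is March 5 and the second is March 12.
1 September 2023 is a Friday, so the first Monday is September 4 and the third is September 18.
At the standard offset (UTC+04:00), 09:45 UTC + 4h = 13:45 Mirora Isles standard time.
The standard-time date in Mirora Isles, 29 July 2023, lies within the daylight-saving period (12 March – 18 September), so Mirora Isles is on daylight time, UTC+05:00.
09:45 UTC + 5h = 14:45 local.

14:45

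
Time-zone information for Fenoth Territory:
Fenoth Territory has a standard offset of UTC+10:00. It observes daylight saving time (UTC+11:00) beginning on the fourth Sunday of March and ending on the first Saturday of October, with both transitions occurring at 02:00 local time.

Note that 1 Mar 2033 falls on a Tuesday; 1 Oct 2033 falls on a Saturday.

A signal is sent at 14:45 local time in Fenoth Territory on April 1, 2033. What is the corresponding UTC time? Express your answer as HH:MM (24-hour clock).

1 March 2033 is a Tuesday, so the first Sunday is March 6 and the fourth is March 27.
1 October 2033 is a Saturday, so the first Saturday is October 1.
April 1, 2033 lies within the daylight-saving period (27 March – 1 October), so Fenoth Territory is on daylight time, UTC+11:00.
14:45 local − 11h = 03:45 UTC.

03:45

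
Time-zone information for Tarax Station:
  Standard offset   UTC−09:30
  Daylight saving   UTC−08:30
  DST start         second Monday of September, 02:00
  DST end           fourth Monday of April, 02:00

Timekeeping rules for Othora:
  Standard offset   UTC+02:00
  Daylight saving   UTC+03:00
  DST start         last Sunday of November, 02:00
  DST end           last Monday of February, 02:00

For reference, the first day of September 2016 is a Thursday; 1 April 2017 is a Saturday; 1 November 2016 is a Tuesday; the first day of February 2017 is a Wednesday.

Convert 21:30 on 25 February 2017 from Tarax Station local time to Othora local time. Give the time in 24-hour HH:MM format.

09:00

1 September 2016 is a Thursday, so the first Monday is September 5 and the second is September 12.
1 April 2017 is a Saturday, so the first Monday is April 3 and the fourth is April 24.
Daylight saving runs 12 September 2016 – 24 April 2017; 25 February 2017 is inside that window, so Tarax Station is at UTC−08:30.
21:30 Tarax Station + 8h30m = 06:00 UTC (rolling into the next day, 26 February 2017).
1 November 2016 is a Tuesday, so Sundays fall on 6, 13, 20, 27; the last is November 27.
1 February 2017 is a Wednesday, so Mondays fall on 6, 13, 20, 27; the last is February 27.
At the standard offset (UTC+02:00), 06:00 UTC + 2h = 08:00 Othora standard time.
Daylight saving runs 27 November 2016 – 27 February 2017; the standard-time date in Othora, 26 February 2017, is inside that window, so Othora is at UTC+03:00.
06:00 UTC + 3h = 09:00 Othora.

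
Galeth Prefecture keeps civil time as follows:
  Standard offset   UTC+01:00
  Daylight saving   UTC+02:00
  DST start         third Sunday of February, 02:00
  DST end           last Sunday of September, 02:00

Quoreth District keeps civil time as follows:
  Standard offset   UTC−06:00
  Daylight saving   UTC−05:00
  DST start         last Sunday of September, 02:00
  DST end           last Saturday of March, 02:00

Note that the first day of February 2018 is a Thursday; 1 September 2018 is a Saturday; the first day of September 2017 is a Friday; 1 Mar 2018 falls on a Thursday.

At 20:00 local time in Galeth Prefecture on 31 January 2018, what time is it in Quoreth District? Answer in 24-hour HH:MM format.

1 February 2018 is a Thursday, so the first Sunday is February 4 and the third is February 18.
1 September 2018 is a Saturday, so Sundays fall on 2, 9, 16, 23, 30; the last is September 30.
31 January 2018 is outside the daylight-saving period (18 February – 30 September), so Galeth Prefecture is on standard time, UTC+01:00.
20:00 Galeth Prefecture − 1h = 19:00 UTC.
1 September 2017 is a Friday, so Sundays fall on 3, 10, 17, 24; the last is September 24.
1 March 2018 is a Thursday, so Saturdays fall on 3, 10, 17, 24, 31; the last is March 31.
At the standard offset (UTC−06:00), 19:00 UTC − 6h = 13:00 Quoreth District standard time.
The standard-time date in Quoreth District, 31 January 2018, lies within the daylight-saving period (24 September 2017 – 31 March 2018), so Quoreth District is on daylight time, UTC−05:00.
19:00 UTC − 5h = 14:00 Quoreth District.

14:00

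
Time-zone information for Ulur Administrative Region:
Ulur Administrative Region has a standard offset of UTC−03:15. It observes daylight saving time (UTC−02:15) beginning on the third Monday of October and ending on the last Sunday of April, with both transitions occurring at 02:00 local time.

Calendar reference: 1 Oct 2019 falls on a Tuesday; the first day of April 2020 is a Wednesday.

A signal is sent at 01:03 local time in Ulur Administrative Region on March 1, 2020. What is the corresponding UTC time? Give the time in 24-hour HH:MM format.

03:18

1 October 2019 is a Tuesday, so the first Monday is October 7 and the third is October 21.
1 April 2020 is a Wednesday, so Sundays fall on 5, 12, 19, 26; the last is April 26.
Daylight saving runs 21 October 2019 – 26 April 2020; March 1, 2020 is inside that window, so Ulur Administrative Region is at UTC−02:15.
01:03 local + 2h15m = 03:18 UTC.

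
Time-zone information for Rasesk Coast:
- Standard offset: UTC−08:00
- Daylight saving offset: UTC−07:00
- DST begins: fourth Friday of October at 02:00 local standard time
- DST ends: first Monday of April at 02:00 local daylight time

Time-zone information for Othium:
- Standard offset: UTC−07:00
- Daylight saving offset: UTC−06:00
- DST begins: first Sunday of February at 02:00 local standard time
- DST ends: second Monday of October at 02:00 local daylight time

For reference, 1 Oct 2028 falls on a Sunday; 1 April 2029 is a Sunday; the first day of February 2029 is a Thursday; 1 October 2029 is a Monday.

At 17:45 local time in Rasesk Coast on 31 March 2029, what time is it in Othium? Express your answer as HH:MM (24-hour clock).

18:45

1 October 2028 is a Sunday, so the first Friday is October 6 and the fourth is October 27.
1 April 2029 is a Sunday, so the first Monday is April 2.
31 March 2029 falls between 27 October 2028 and 2 April 2029, so daylight saving is in effect and Rasesk Coast is at UTC−07:00.
17:45 Rasesk Coast + 7h = 00:45 UTC (rolling into the next day, 1 April 2029).
1 February 2029 is a Thursday, so the first Sunday is February 4.
1 October 2029 is a Monday, so the first Monday is October 1 and the second is October 8.
At the standard offset (UTC−07:00), 00:45 UTC − 7h = 17:45 Othium standard time (rolling into the previous day, 31 March 2029).
The standard-time date in Othium, 31 March 2029, falls between 4 February and 8 October, so daylight saving is in effect and Othium is at UTC−06:00.
00:45 UTC − 6h = 18:45 Othium (rolling into the previous day, 31 March 2029).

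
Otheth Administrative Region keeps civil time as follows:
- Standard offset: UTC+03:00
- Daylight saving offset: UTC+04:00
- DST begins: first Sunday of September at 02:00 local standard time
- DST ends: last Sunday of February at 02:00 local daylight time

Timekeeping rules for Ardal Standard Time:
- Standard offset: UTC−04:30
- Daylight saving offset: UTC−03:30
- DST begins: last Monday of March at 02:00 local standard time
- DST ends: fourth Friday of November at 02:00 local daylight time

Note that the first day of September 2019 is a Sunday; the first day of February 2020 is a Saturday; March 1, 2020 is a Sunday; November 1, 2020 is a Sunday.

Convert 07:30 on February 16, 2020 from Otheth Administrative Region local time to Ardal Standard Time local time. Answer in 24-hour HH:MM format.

1 September 2019 is a Sunday, so the first Sunday is September 1.
1 February 2020 is a Saturday, so Sundays fall on 2, 9, 16, 23; the last is February 23.
February 16, 2020 lies within the daylight-saving period (1 September 2019 – 23 February 2020), so Otheth Administrative Region is on daylight time, UTC+04:00.
07:30 Otheth Administrative Region − 4h = 03:30 UTC.
1 March 2020 is a Sunday, so Mondays fall on 2, 9, 16, 23, 30; the last is March 30.
1 November 2020 is a Sunday, so the first Friday is November 6 and the fourth is November 27.
At the standard offset (UTC−04:30), 03:30 UTC − 4h30m = 23:00 Ardal Standard Time standard time (rolling into the previous day, 15 February 2020).
The standard-time date in Ardal Standard Time, February 15, 2020, does not fall between 30 March and 27 November, so daylight saving is not in effect and Ardal Standard Time is at UTC−04:30.
03:30 UTC − 4h30m = 23:00 Ardal Standard Time (rolling into the previous day, 15 February 2020).

23:00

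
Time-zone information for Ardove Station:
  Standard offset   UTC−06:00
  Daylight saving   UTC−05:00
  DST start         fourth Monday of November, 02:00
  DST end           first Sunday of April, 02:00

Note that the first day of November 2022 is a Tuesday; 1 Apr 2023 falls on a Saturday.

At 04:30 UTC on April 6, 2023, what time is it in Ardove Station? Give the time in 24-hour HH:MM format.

22:30

1 November 2022 is a Tuesday, so the first Monday is November 7 and the fourth is November 28.
1 April 2023 is a Saturday, so the first Sunday is April 2.
At the standard offset (UTC−06:00), 04:30 UTC − 6h = 22:30 Ardove Station standard time (rolling into the previous day, 5 April 2023).
Daylight saving runs 28 November 2022 – 2 April 2023; the standard-time date in Ardove Station, April 5, 2023, is outside that window, so Ardove Station is on standard time at UTC−06:00.
04:30 UTC − 6h = 22:30 local (rolling into the previous day, 5 April 2023).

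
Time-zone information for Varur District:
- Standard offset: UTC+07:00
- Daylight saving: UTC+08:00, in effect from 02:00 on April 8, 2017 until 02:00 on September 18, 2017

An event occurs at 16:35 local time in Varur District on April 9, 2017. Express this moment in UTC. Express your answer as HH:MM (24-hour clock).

08:35

Daylight saving runs 8 April – 18 September; April 9, 2017 is inside that window, so Varur District is at UTC+08:00.
16:35 local − 8h = 08:35 UTC.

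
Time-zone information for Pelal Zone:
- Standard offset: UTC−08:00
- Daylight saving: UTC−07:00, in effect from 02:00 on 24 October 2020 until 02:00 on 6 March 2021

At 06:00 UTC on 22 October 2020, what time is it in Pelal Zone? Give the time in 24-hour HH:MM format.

At the standard offset (UTC−08:00), 06:00 UTC − 8h = 22:00 Pelal Zone standard time (rolling into the previous day, 21 October 2020).
The standard-time date in Pelal Zone, 21 October 2020, is outside the daylight-saving period (24 October 2020 – 6 March 2021), so Pelal Zone is on standard time, UTC−08:00.
06:00 UTC − 8h = 22:00 local (rolling into the previous day, 21 October 2020).

22:00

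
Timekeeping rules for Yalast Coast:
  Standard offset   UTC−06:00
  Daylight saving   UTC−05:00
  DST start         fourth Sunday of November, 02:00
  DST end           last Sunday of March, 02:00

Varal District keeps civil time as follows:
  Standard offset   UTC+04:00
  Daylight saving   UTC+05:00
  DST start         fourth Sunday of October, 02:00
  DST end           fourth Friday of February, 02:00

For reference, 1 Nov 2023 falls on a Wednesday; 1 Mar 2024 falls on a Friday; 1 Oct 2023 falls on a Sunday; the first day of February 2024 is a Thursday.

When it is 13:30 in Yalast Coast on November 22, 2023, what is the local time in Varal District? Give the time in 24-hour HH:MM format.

1 November 2023 is a Wednesday, so the first Sunday is November 5 and the fourth is November 26.
1 March 2024 is a Friday, so Sundays fall on 3, 10, 17, 24, 31; the last is March 31.
November 22, 2023 is outside the daylight-saving period (26 November 2023 – 31 March 2024), so Yalast Coast is on standard time, UTC−06:00.
13:30 Yalast Coast + 6h = 19:30 UTC.
1 October 2023 is a Sunday, so the first Sunday is October 1 and the fourth is October 22.
1 February 2024 is a Thursday, so the first Friday is February 2 and the fourth is February 23.
At the standard offset (UTC+04:00), 19:30 UTC + 4h = 23:30 Varal District standard time.
The standard-time date in Varal District, November 22, 2023, lies within the daylight-saving period (22 October 2023 – 23 February 2024), so Varal District is on daylight time, UTC+05:00.
19:30 UTC + 5h = 00:30 Varal District (rolling into the next day, 23 November 2023).

00:30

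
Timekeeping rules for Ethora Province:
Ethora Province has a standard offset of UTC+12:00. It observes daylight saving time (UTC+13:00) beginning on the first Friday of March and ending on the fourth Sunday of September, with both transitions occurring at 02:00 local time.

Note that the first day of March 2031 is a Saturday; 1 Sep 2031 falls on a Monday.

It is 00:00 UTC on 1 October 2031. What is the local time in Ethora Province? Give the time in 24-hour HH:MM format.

1 March 2031 is a Saturday, so the first Friday is March 7.
1 September 2031 is a Monday, so the first Sunday is September 7 and the fourth is September 28.
At the standard offset (UTC+12:00), 00:00 UTC + 12h = 12:00 Ethora Province standard time.
The standard-time date in Ethora Province, 1 October 2031, does not fall between 7 March and 28 September, so daylight saving is not in effect and Ethora Province is at UTC+12:00.
00:00 UTC + 12h = 12:00 local.

12:00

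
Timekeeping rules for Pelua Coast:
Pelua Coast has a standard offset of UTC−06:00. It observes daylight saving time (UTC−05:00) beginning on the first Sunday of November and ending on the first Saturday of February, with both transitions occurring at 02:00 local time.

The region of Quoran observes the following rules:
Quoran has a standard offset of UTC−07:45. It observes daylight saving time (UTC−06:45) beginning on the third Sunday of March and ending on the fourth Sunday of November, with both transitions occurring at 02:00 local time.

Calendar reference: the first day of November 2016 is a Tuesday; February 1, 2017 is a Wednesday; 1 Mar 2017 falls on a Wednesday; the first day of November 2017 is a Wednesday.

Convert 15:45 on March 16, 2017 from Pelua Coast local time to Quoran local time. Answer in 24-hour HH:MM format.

14:00

1 November 2016 is a Tuesday, so the first Sunday is November 6.
1 February 2017 is a Wednesday, so the first Saturday is February 4.
March 16, 2017 does not fall between 6 November 2016 and 4 February 2017, so daylight saving is not in effect and Pelua Coast is at UTC−06:00.
15:45 Pelua Coast + 6h = 21:45 UTC.
1 March 2017 is a Wednesday, so the first Sunday is March 5 and the third is March 19.
1 November 2017 is a Wednesday, so the first Sunday is November 5 and the fourth is November 26.
At the standard offset (UTC−07:45), 21:45 UTC − 7h45m = 14:00 Quoran standard time.
The standard-time date in Quoran, March 16, 2017, does not fall between 19 March and 26 November, so daylight saving is not in effect and Quoran is at UTC−07:45.
21:45 UTC − 7h45m = 14:00 Quoran.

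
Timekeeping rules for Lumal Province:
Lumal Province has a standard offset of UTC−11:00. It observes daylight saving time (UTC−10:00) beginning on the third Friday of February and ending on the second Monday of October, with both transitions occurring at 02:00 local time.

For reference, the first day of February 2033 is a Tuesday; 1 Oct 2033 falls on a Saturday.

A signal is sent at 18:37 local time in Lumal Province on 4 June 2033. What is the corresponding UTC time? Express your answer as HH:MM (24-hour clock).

04:37

1 February 2033 is a Tuesday, so the first Friday is February 4 and the third is February 18.
1 October 2033 is a Saturday, so the first Monday is October 3 and the second is October 10.
Daylight saving runs 18 February – 10 October; 4 June 2033 is inside that window, so Lumal Province is at UTC−10:00.
18:37 local + 10h = 04:37 UTC (rolling into the next day, 5 June 2033).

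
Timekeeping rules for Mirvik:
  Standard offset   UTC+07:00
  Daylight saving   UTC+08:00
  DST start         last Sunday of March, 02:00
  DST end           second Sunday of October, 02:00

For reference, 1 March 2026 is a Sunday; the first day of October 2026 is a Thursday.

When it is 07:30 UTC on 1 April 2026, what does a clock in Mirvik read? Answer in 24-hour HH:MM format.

15:30

1 March 2026 is a Sunday, so Sundays fall on 1, 8, 15, 22, 29; the last is March 29.
1 October 2026 is a Thursday, so the first Sunday is October 4 and the second is October 11.
At the standard offset (UTC+07:00), 07:30 UTC + 7h = 14:30 Mirvik standard time.
Daylight saving runs 29 March – 11 October; the standard-time date in Mirvik, 1 April 2026, is inside that window, so Mirvik is at UTC+08:00.
07:30 UTC + 8h = 15:30 local.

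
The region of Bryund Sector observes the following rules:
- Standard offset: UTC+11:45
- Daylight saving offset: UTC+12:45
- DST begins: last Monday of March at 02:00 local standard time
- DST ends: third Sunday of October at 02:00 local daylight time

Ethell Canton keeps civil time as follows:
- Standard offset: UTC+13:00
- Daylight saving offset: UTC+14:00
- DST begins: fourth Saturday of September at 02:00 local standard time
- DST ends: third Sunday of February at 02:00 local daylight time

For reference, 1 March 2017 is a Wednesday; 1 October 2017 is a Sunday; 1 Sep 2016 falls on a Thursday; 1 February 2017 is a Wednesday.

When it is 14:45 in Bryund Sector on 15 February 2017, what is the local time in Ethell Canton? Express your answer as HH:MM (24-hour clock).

17:00

1 March 2017 is a Wednesday, so Mondays fall on 6, 13, 20, 27; the last is March 27.
1 October 2017 is a Sunday, so the first Sunday is October 1 and the third is October 15.
Daylight saving runs 27 March – 15 October; 15 February 2017 is outside that window, so Bryund Sector is on standard time at UTC+11:45.
14:45 Bryund Sector − 11h45m = 03:00 UTC.
1 September 2016 is a Thursday, so the first Saturday is September 3 and the fourth is September 24.
1 February 2017 is a Wednesday, so the first Sunday is February 5 and the third is February 19.
At the standard offset (UTC+13:00), 03:00 UTC + 13h = 16:00 Ethell Canton standard time.
The standard-time date in Ethell Canton, 15 February 2017, lies within the daylight-saving period (24 September 2016 – 19 February 2017), so Ethell Canton is on daylight time, UTC+14:00.
03:00 UTC + 14h = 17:00 Ethell Canton.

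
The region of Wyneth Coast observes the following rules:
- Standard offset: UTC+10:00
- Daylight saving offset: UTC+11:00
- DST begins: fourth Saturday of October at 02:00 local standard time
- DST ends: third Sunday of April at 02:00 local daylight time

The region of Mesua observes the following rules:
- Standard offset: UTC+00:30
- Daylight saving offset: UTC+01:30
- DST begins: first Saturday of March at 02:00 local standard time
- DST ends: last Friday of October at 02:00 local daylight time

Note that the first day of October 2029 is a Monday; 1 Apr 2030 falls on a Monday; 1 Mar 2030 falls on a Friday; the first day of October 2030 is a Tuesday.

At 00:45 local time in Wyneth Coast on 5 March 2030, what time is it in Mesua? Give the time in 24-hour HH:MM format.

15:15

1 October 2029 is a Monday, so the first Saturday is October 6 and the fourth is October 27.
1 April 2030 is a Monday, so the first Sunday is April 7 and the third is April 21.
5 March 2030 lies within the daylight-saving period (27 October 2029 – 21 April 2030), so Wyneth Coast is on daylight time, UTC+11:00.
00:45 Wyneth Coast − 11h = 13:45 UTC (rolling into the previous day, 4 March 2030).
1 March 2030 is a Friday, so the first Saturday is March 2.
1 October 2030 is a Tuesday, so Fridays fall on 4, 11, 18, 25; the last is October 25.
At the standard offset (UTC+00:30), 13:45 UTC + 0h30m = 14:15 Mesua standard time.
The standard-time date in Mesua, 4 March 2030, lies within the daylight-saving period (2 March – 25 October), so Mesua is on daylight time, UTC+01:30.
13:45 UTC + 1h30m = 15:15 Mesua.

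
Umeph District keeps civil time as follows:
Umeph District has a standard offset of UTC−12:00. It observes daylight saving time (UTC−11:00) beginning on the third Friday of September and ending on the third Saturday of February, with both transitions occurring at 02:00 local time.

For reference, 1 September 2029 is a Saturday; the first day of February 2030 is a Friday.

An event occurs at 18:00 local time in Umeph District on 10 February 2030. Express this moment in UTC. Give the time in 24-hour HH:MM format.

1 September 2029 is a Saturday, so the first Friday is September 7 and the third is September 21.
1 February 2030 is a Friday, so the first Saturday is February 2 and the third is February 16.
10 February 2030 falls between 21 September 2029 and 16 February 2030, so daylight saving is in effect and Umeph District is at UTC−11:00.
18:00 local + 11h = 05:00 UTC (rolling into the next day, 11 February 2030).

05:00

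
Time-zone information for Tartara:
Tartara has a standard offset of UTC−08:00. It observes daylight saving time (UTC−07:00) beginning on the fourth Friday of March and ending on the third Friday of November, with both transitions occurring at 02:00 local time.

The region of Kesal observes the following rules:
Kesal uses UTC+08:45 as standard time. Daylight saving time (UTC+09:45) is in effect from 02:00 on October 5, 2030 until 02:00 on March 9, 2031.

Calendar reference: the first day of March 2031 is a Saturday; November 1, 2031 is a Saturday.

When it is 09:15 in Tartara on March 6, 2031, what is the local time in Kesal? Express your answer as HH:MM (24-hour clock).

03:00

1 March 2031 is a Saturday, so the first Friday is March 7 and the fourth is March 28.
1 November 2031 is a Saturday, so the first Friday is November 7 and the third is November 21.
Daylight saving runs 28 March – 21 November; March 6, 2031 is outside that window, so Tartara is on standard time at UTC−08:00.
09:15 Tartara + 8h = 17:15 UTC.
At the standard offset (UTC+08:45), 17:15 UTC + 8h45m = 02:00 Kesal standard time (rolling into the next day, 7 March 2031).
Daylight saving runs 5 October 2030 – 9 March 2031; the standard-time date in Kesal, March 7, 2031, is inside that window, so Kesal is at UTC+09:45.
17:15 UTC + 9h45m = 03:00 Kesal (rolling into the next day, 7 March 2031).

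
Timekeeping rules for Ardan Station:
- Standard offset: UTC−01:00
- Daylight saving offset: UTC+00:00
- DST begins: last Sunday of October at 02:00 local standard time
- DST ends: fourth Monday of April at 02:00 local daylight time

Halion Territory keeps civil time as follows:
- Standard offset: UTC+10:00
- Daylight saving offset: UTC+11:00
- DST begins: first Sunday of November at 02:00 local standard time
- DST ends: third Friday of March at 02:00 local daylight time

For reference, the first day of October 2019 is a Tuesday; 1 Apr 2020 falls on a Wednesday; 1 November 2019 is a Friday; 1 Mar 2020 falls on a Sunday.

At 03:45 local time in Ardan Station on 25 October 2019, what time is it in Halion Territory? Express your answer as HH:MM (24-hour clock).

14:45

1 October 2019 is a Tuesday, so Sundays fall on 6, 13, 20, 27; the last is October 27.
1 April 2020 is a Wednesday, so the first Monday is April 6 and the fourth is April 27.
25 October 2019 does not fall between 27 October 2019 and 27 April 2020, so daylight saving is not in effect and Ardan Station is at UTC−01:00.
03:45 Ardan Station + 1h = 04:45 UTC.
1 November 2019 is a Friday, so the first Sunday is November 3.
1 March 2020 is a Sunday, so the first Friday is March 6 and the third is March 20.
At the standard offset (UTC+10:00), 04:45 UTC + 10h = 14:45 Halion Territory standard time.
The standard-time date in Halion Territory, 25 October 2019, is outside the daylight-saving period (3 November 2019 – 20 March 2020), so Halion Territory is on standard time, UTC+10:00.
04:45 UTC + 10h = 14:45 Halion Territory.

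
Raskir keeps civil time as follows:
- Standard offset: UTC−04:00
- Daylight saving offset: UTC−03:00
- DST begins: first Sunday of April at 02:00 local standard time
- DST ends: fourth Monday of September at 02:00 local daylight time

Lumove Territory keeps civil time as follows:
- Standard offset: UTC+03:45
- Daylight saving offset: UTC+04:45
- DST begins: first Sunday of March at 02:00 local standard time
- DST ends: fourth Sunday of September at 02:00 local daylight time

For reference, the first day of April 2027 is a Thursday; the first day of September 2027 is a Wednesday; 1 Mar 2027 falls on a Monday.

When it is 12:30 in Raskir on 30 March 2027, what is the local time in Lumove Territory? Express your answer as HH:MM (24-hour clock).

21:15

1 April 2027 is a Thursday, so the first Sunday is April 4.
1 September 2027 is a Wednesday, so the first Monday is September 6 and the fourth is September 27.
30 March 2027 does not fall between 4 April and 27 September, so daylight saving is not in effect and Raskir is at UTC−04:00.
12:30 Raskir + 4h = 16:30 UTC.
1 March 2027 is a Monday, so the first Sunday is March 7.
1 September 2027 is a Wednesday, so the first Sunday is September 5 and the fourth is September 26.
At the standard offset (UTC+03:45), 16:30 UTC + 3h45m = 20:15 Lumove Territory standard time.
The standard-time date in Lumove Territory, 30 March 2027, lies within the daylight-saving period (7 March – 26 September), so Lumove Territory is on daylight time, UTC+04:45.
16:30 UTC + 4h45m = 21:15 Lumove Territory.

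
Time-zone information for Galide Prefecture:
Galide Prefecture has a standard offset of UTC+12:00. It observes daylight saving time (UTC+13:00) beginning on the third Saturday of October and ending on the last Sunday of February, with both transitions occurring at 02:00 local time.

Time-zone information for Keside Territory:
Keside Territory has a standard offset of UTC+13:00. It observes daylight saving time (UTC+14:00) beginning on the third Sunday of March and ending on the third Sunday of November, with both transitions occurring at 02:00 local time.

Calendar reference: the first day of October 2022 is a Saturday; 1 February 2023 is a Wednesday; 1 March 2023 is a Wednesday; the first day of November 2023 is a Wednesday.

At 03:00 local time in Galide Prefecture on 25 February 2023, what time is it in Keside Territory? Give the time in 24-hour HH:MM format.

1 October 2022 is a Saturday, so the first Saturday is October 1 and the third is October 15.
1 February 2023 is a Wednesday, so Sundays fall on 5, 12, 19, 26; the last is February 26.
Daylight saving runs 15 October 2022 – 26 February 2023; 25 February 2023 is inside that window, so Galide Prefecture is at UTC+13:00.
03:00 Galide Prefecture − 13h = 14:00 UTC (rolling into the previous day, 24 February 2023).
1 March 2023 is a Wednesday, so the first Sunday is March 5 and the third is March 19.
1 November 2023 is a Wednesday, so the first Sunday is November 5 and the third is November 19.
At the standard offset (UTC+13:00), 14:00 UTC + 13h = 03:00 Keside Territory standard time (rolling into the next day, 25 February 2023).
Daylight saving runs 19 March – 19 November; the standard-time date in Keside Territory, 25 February 2023, is outside that window, so Keside Territory is on standard time at UTC+13:00.
14:00 UTC + 13h = 03:00 Keside Territory (rolling into the next day, 25 February 2023).

03:00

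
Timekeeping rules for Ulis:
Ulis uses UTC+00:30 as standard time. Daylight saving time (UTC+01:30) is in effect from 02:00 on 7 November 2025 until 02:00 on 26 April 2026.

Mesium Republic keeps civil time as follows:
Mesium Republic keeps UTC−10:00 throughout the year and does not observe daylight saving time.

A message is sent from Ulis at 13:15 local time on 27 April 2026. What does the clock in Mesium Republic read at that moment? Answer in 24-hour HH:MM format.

Daylight saving runs 7 November 2025 – 26 April 2026; 27 April 2026 is outside that window, so Ulis is on standard time at UTC+00:30.
13:15 Ulis − 0h30m = 12:45 UTC.
Mesium Republic stays on UTC−10:00 all year.
12:45 UTC − 10h = 02:45 Mesium Republic.

02:45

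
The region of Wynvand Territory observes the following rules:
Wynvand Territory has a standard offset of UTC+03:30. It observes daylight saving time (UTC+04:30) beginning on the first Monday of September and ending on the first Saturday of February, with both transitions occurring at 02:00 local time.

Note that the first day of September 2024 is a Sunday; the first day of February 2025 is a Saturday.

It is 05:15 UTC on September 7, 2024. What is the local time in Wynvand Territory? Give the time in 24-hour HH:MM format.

1 September 2024 is a Sunday, so the first Monday is September 2.
1 February 2025 is a Saturday, so the first Saturday is February 1.
At the standard offset (UTC+03:30), 05:15 UTC + 3h30m = 08:45 Wynvand Territory standard time.
The standard-time date in Wynvand Territory, September 7, 2024, falls between 2 September 2024 and 1 February 2025, so daylight saving is in effect and Wynvand Territory is at UTC+04:30.
05:15 UTC + 4h30m = 09:45 local.

09:45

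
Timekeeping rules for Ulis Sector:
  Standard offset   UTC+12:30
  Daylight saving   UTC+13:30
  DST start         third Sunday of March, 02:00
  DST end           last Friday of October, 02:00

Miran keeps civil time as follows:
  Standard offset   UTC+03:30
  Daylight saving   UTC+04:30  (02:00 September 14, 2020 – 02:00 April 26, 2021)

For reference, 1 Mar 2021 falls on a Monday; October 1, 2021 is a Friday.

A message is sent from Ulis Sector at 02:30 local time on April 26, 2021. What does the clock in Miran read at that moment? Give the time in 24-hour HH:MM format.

17:30

1 March 2021 is a Monday, so the first Sunday is March 7 and the third is March 21.
1 October 2021 is a Friday, so Fridays fall on 1, 8, 15, 22, 29; the last is October 29.
Daylight saving runs 21 March – 29 October; April 26, 2021 is inside that window, so Ulis Sector is at UTC+13:30.
02:30 Ulis Sector − 13h30m = 13:00 UTC (rolling into the previous day, 25 April 2021).
At the standard offset (UTC+03:30), 13:00 UTC + 3h30m = 16:30 Miran standard time.
Daylight saving runs 14 September 2020 – 26 April 2021; the standard-time date in Miran, April 25, 2021, is inside that window, so Miran is at UTC+04:30.
13:00 UTC + 4h30m = 17:30 Miran.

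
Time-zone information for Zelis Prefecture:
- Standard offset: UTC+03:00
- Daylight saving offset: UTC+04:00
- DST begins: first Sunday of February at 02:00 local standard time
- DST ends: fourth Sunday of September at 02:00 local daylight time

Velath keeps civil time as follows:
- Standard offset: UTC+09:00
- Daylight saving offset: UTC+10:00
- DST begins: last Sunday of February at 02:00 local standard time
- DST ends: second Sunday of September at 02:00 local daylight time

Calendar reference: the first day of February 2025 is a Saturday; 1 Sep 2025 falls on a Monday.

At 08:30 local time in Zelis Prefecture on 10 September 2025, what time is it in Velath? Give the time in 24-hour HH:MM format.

14:30

1 February 2025 is a Saturday, so the first Sunday is February 2.
1 September 2025 is a Monday, so the first Sunday is September 7 and the fourth is September 28.
10 September 2025 falls between 2 February and 28 September, so daylight saving is in effect and Zelis Prefecture is at UTC+04:00.
08:30 Zelis Prefecture − 4h = 04:30 UTC.
1 February 2025 is a Saturday, so Sundays fall on 2, 9, 16, 23; the last is February 23.
1 September 2025 is a Monday, so the first Sunday is September 7 and the second is September 14.
At the standard offset (UTC+09:00), 04:30 UTC + 9h = 13:30 Velath standard time.
Daylight saving runs 23 February – 14 September; the standard-time date in Velath, 10 September 2025, is inside that window, so Velath is at UTC+10:00.
04:30 UTC + 10h = 14:30 Velath.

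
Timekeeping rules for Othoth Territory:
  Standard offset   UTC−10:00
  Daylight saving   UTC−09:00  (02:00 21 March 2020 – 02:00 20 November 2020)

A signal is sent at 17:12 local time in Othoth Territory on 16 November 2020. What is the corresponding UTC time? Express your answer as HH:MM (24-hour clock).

16 November 2020 lies within the daylight-saving period (21 March – 20 November), so Othoth Territory is on daylight time, UTC−09:00.
17:12 local + 9h = 02:12 UTC (rolling into the next day, 17 November 2020).

02:12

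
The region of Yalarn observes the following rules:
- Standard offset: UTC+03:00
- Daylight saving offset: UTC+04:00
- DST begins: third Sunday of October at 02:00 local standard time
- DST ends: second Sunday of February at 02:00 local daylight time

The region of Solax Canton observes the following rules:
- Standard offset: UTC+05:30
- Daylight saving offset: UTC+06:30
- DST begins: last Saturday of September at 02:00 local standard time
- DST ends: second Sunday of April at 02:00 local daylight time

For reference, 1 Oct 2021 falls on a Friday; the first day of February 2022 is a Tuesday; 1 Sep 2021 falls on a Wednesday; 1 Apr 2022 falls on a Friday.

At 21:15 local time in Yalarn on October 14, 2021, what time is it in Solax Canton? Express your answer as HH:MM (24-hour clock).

1 October 2021 is a Friday, so the first Sunday is October 3 and the third is October 17.
1 February 2022 is a Tuesday, so the first Sunday is February 6 and the second is February 13.
October 14, 2021 is outside the daylight-saving period (17 October 2021 – 13 February 2022), so Yalarn is on standard time, UTC+03:00.
21:15 Yalarn − 3h = 18:15 UTC.
1 September 2021 is a Wednesday, so Saturdays fall on 4, 11, 18, 25; the last is September 25.
1 April 2022 is a Friday, so the first Sunday is April 3 and the second is April 10.
At the standard offset (UTC+05:30), 18:15 UTC + 5h30m = 23:45 Solax Canton standard time.
The standard-time date in Solax Canton, October 14, 2021, falls between 25 September 2021 and 10 April 2022, so daylight saving is in effect and Solax Canton is at UTC+06:30.
18:15 UTC + 6h30m = 00:45 Solax Canton (rolling into the next day, 15 October 2021).

00:45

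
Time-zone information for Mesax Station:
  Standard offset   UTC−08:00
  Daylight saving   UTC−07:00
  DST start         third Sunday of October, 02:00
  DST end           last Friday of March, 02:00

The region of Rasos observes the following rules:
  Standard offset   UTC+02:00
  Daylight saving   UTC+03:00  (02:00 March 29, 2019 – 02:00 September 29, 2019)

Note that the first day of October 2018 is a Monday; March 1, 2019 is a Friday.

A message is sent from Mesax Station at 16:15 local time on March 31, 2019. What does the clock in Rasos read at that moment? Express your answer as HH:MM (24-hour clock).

03:15

1 October 2018 is a Monday, so the first Sunday is October 7 and the third is October 21.
1 March 2019 is a Friday, so Fridays fall on 1, 8, 15, 22, 29; the last is March 29.
March 31, 2019 does not fall between 21 October 2018 and 29 March 2019, so daylight saving is not in effect and Mesax Station is at UTC−08:00.
16:15 Mesax Station + 8h = 00:15 UTC (rolling into the next day, 1 April 2019).
At the standard offset (UTC+02:00), 00:15 UTC + 2h = 02:15 Rasos standard time.
Daylight saving runs 29 March – 29 September; the standard-time date in Rasos, April 1, 2019, is inside that window, so Rasos is at UTC+03:00.
00:15 UTC + 3h = 03:15 Rasos.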